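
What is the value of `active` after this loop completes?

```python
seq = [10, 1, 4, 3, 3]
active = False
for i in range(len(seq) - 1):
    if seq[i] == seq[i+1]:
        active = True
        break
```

Check consecutive duplicates in [10, 1, 4, 3, 3]
`active` takes the values: False → True

Answer: True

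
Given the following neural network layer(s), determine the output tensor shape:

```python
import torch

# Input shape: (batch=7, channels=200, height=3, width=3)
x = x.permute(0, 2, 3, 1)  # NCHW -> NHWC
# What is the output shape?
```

Input: (7, 200, 3, 3) -> Output: (7, 3, 3, 200)

Answer: (7, 3, 3, 200)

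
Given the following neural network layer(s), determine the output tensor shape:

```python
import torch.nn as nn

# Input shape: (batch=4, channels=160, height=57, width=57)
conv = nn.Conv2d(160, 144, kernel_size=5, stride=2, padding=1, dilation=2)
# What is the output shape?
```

Input: (4, 160, 57, 57) -> Output: (4, 144, 26, 26)

Answer: (4, 144, 26, 26)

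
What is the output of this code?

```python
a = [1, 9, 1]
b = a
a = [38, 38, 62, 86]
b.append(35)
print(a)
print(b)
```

Key concept: rebinding vs mutation: a is rebound to a new list, b still points at the original.
Step by step:
`a = [1, 9, 1]` → a = [1, 9, 1]
`b = a` → b = [1, 9, 1] (same object as a)
`a = [38, 38, 62, 86]` → a = [38, 38, 62, 86]
`b.append(35)` → b = [1, 9, 1, 35]
`print(a)` → prints [38, 38, 62, 86]
`print(b)` → prints [1, 9, 1, 35]

Answer:
[38, 38, 62, 86]
[1, 9, 1, 35]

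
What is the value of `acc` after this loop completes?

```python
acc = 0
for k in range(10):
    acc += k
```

Sum of 0 to 9 = 45
`acc` takes the values: 0 → 1 → 3 → 6 → 10 → 15 → 21 → 28 → 36 → 45

Answer: 45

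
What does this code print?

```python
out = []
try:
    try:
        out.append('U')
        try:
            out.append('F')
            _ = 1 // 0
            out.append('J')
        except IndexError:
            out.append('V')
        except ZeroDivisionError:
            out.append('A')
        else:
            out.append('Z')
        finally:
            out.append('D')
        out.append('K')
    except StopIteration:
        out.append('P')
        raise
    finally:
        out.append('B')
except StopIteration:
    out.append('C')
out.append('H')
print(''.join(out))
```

Execution trace: 'U' (try body) → 'F' (inner try body) → 'A' (inner except ZeroDivisionError) → 'D' (inner finally) → 'K' (try body, no exception) → 'B' (finally) → 'H' (after the try/except). Output: UFADKBH

Answer: UFADKBH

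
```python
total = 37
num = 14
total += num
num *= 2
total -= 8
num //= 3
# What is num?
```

Trace:
`total = 37` → total = 37
`num = 14` → num = 14
`total += num` → total = 51
`num *= 2` → num = 28
`total -= 8` → total = 43
`num //= 3` → num = 9
So num = 9

Answer: 9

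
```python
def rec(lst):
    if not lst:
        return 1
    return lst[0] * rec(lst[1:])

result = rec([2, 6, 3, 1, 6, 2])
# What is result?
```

Product over [2, 6, 3, 1, 6, 2] = 2 * 6 * 3 * 1 * 6 * 2 = 432

Answer: 432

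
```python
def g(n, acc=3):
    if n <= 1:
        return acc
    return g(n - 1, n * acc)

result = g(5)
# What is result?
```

Accumulator trace (n, acc): (5, 3) -> (4, 15) -> (3, 60) -> (2, 180) -> (1, 360) -> return 360

Answer: 360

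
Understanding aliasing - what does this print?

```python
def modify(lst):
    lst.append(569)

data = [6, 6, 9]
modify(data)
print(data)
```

Key concept: function modifies passed list.
Step by step:
`data = [6, 6, 9]` → data = [6, 6, 9]
`modify(data)` → data = [6, 6, 9, 569]
`print(data)` → prints [6, 6, 9, 569]

Answer: [6, 6, 9, 569]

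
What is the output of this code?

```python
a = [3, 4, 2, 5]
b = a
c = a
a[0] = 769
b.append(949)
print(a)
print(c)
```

Key concept: multiple aliases.
Step by step:
`a = [3, 4, 2, 5]` → a = [3, 4, 2, 5]
`b = a` → b = [3, 4, 2, 5] (same object as a)
`c = a` → c = [3, 4, 2, 5] (same object as a, b)
`a[0] = 769` → a = [769, 4, 2, 5] (same object as b, c); b = [769, 4, 2, 5] (same object as a, c); c = [769, 4, 2, 5] (same object as a, b)
`b.append(949)` → a = [769, 4, 2, 5, 949] (same object as b, c); b = [769, 4, 2, 5, 949] (same object as a, c); c = [769, 4, 2, 5, 949] (same object as a, b)
`print(a)` → prints [769, 4, 2, 5, 949]
`print(c)` → prints [769, 4, 2, 5, 949]

Answer:
[769, 4, 2, 5, 949]
[769, 4, 2, 5, 949]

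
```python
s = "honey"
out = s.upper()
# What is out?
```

Trace:
`s = "honey"` → s = 'honey'
`out = s.upper()` → out = 'HONEY'
So out = 'HONEY'

Answer: 'HONEY'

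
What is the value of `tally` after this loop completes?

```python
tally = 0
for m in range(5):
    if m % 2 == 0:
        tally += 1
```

Count numbers divisible by 2 in range(5)
`tally` takes the values: 0 → 1 → 2 → 3

Answer: 3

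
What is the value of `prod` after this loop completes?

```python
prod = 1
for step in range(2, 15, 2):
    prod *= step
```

Product of even numbers 2 to 14
`prod` takes the values: 1 → 2 → 8 → 48 → 384 → 3840 → 46080 → 645120

Answer: 645120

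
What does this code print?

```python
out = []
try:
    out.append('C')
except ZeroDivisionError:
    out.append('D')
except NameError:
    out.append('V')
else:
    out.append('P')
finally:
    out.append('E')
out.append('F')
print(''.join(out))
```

Execution trace: 'C' (try body, no exception) → 'P' (else) → 'E' (finally) → 'F' (after the try/except). Output: CPEF

Answer: CPEF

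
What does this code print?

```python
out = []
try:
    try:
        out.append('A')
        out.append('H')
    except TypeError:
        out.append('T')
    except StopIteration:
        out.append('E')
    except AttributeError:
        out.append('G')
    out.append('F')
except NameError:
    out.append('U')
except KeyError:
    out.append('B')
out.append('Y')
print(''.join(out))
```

Execution trace: 'A' (inner try body) → 'H' (inner try body, no exception) → 'F' (try body, no exception) → 'Y' (after the try/except). Output: AHFY

Answer: AHFY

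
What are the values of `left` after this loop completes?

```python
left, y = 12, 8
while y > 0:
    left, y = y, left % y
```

GCD of 12 and 8
`left` takes the values: 12 → 8 → 4

Answer: 4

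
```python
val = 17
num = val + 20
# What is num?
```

Trace:
`val = 17` → val = 17
`num = val + 20` → num = 37
So num = 37

Answer: 37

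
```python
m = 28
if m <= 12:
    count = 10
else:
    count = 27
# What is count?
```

Trace:
`m = 28` → m = 28
`if m <= 12: ...` → m <= 12 is False, take else branch → count = 27
So count = 27

Answer: 27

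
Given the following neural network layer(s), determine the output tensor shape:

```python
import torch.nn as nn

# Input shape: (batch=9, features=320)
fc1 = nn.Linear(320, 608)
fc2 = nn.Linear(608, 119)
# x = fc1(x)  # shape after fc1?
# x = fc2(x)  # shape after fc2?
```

Input: (9, 320) -> after fc1: (9, 608) -> Output: (9, 119)

Answer: (9, 119)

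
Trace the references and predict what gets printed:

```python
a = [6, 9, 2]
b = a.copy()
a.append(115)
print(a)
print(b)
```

Key concept: list.copy() creates independent copy.
Step by step:
`a = [6, 9, 2]` → a = [6, 9, 2]
`b = a.copy()` → b = [6, 9, 2]
`a.append(115)` → a = [6, 9, 2, 115]
`print(a)` → prints [6, 9, 2, 115]
`print(b)` → prints [6, 9, 2]

Answer:
[6, 9, 2, 115]
[6, 9, 2]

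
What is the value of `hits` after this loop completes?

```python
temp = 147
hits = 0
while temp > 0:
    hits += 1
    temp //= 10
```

Count digits by repeated division by 10
`hits` takes the values: 0 → 1 → 2 → 3

Answer: 3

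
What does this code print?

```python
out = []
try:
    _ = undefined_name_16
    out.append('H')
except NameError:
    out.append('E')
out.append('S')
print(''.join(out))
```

Execution trace: 'E' (except NameError) → 'S' (after the try/except). Output: ES

Answer: ES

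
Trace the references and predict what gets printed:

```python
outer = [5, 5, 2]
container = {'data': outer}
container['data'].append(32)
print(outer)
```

Key concept: dict holds reference to list.
Step by step:
`outer = [5, 5, 2]` → outer = [5, 5, 2]
`container = {'data': outer}` → container = {'data': [5, 5, 2]}
`container['data'].append(32)` → outer = [5, 5, 2, 32]; container = {'data': [5, 5, 2, 32]}
`print(outer)` → prints [5, 5, 2, 32]

Answer: [5, 5, 2, 32]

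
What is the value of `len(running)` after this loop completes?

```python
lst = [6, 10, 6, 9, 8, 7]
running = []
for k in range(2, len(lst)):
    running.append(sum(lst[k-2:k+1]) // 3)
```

Number of 3-element averages
`running` takes the values: [] → [7] → [7, 8] → [7, 8, 7] → [7, 8, 7, 8]
So `len(running)` = 4

Answer: 4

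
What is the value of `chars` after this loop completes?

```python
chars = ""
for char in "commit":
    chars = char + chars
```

Reverse 'commit'
`chars` takes the values: "" → "c" → "oc" → "moc" → "mmoc" → "immoc" → "timmoc"

Answer: "timmoc"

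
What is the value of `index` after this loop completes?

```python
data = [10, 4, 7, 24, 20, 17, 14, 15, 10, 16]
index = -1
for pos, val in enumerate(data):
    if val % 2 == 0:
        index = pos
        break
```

First even number index in [10, 4, 7, 24, 20, 17, 14, 15, 10, 16]
`index` takes the values: -1 → 0

Answer: 0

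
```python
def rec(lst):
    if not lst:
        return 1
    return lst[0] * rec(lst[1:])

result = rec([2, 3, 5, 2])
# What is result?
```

Product over [2, 3, 5, 2] = 2 * 3 * 5 * 2 = 60

Answer: 60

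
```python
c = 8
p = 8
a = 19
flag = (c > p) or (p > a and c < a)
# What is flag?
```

Trace:
`c = 8` → c = 8
`p = 8` → p = 8
`a = 19` → a = 19
`flag = (c > p) or (p > a and c < a)` → flag = False
So flag = False

Answer: False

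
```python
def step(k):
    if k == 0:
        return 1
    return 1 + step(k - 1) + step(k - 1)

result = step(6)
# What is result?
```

step(k) = 1 + 2·step(k-1), step(0)=1. Closed form: (1+1)·2^6 - 1 = 127.

Answer: 127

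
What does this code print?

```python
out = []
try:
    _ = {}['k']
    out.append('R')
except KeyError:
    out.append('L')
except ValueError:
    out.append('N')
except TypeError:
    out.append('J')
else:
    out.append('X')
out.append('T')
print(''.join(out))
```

Execution trace: 'L' (except KeyError) → 'T' (after the try/except). Output: LT

Answer: LT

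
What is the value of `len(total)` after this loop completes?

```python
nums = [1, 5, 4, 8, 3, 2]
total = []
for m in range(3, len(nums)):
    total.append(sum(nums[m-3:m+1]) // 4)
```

Number of 4-element averages
`total` takes the values: [] → [4] → [4, 5] → [4, 5, 4]
So `len(total)` = 3

Answer: 3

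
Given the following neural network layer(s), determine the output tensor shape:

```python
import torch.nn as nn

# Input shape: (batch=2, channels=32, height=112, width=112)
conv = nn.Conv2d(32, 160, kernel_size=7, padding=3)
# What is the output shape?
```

Input: (2, 32, 112, 112) -> Output: (2, 160, 112, 112)

Answer: (2, 160, 112, 112)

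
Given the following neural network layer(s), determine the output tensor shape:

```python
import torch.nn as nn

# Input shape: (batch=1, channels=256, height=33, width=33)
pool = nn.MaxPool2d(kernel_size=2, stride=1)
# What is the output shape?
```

Input: (1, 256, 33, 33) -> Output: (1, 256, 32, 32)

Answer: (1, 256, 32, 32)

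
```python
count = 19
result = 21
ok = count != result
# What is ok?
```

Trace:
`count = 19` → count = 19
`result = 21` → result = 21
`ok = count != result` → ok = True
So ok = True

Answer: True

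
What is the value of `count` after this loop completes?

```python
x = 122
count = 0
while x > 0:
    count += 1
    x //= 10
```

Count digits by repeated division by 10
`count` takes the values: 0 → 1 → 2 → 3

Answer: 3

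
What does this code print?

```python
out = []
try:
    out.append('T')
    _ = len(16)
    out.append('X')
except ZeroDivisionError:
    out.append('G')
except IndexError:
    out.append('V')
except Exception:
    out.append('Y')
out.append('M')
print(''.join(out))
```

Execution trace: 'T' (try body) → 'Y' (except Exception) → 'M' (after the try/except). Output: TYM

Answer: TYM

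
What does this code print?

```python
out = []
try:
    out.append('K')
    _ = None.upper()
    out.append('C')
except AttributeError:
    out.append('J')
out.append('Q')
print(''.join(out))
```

Execution trace: 'K' (try body) → 'J' (except AttributeError) → 'Q' (after the try/except). Output: KJQ

Answer: KJQ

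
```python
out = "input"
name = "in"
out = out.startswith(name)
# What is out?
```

Trace:
`out = "input"` → out = 'input'
`name = "in"` → name = 'in'
`out = out.startswith(name)` → out = True
So out = True

Answer: True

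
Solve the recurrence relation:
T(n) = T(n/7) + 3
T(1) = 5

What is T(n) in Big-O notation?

Each step divides n by 7 and adds 3. After log_7(n) steps we reach T(1)=5. So T(n) = 3·log_7(n) + 5 = O(log n).

Answer: O(log n)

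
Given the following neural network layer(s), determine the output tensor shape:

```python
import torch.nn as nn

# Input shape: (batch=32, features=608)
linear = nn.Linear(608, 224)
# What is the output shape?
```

Input: (32, 608) -> Output: (32, 224)

Answer: (32, 224)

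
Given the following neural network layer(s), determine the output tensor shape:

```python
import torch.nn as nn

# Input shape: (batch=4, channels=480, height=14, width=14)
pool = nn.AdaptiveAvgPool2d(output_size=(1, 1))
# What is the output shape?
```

Input: (4, 480, 14, 14) -> Output: (4, 480, 1, 1)

Answer: (4, 480, 1, 1)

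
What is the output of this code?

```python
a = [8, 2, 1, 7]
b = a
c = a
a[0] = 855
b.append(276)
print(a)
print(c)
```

Key concept: multiple aliases.
Step by step:
`a = [8, 2, 1, 7]` → a = [8, 2, 1, 7]
`b = a` → b = [8, 2, 1, 7] (same object as a)
`c = a` → c = [8, 2, 1, 7] (same object as a, b)
`a[0] = 855` → a = [855, 2, 1, 7] (same object as b, c); b = [855, 2, 1, 7] (same object as a, c); c = [855, 2, 1, 7] (same object as a, b)
`b.append(276)` → a = [855, 2, 1, 7, 276] (same object as b, c); b = [855, 2, 1, 7, 276] (same object as a, c); c = [855, 2, 1, 7, 276] (same object as a, b)
`print(a)` → prints [855, 2, 1, 7, 276]
`print(c)` → prints [855, 2, 1, 7, 276]

Answer:
[855, 2, 1, 7, 276]
[855, 2, 1, 7, 276]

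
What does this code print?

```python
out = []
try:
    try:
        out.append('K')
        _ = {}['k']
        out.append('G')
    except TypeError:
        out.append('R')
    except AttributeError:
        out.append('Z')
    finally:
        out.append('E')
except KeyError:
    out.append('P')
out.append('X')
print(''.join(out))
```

Execution trace: 'K' (try body) → 'E' (finally) → 'P' (outer except KeyError) → 'X' (after the try/except). Output: KEPX

Answer: KEPX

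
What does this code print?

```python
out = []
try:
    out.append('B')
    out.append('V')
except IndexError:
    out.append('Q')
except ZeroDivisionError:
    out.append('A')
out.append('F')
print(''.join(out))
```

Execution trace: 'B' (try body) → 'V' (try body, no exception) → 'F' (after the try/except). Output: BVF

Answer: BVF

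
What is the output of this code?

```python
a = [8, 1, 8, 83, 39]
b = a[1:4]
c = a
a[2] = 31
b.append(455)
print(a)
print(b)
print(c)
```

Key concept: slice vs alias.
Step by step:
`a = [8, 1, 8, 83, 39]` → a = [8, 1, 8, 83, 39]
`b = a[1:4]` → b = [1, 8, 83]
`c = a` → c = [8, 1, 8, 83, 39] (same object as a)
`a[2] = 31` → a = [8, 1, 31, 83, 39] (same object as c); c = [8, 1, 31, 83, 39] (same object as a)
`b.append(455)` → b = [1, 8, 83, 455]
`print(a)` → prints [8, 1, 31, 83, 39]
`print(b)` → prints [1, 8, 83, 455]
`print(c)` → prints [8, 1, 31, 83, 39]

Answer:
[8, 1, 31, 83, 39]
[1, 8, 83, 455]
[8, 1, 31, 83, 39]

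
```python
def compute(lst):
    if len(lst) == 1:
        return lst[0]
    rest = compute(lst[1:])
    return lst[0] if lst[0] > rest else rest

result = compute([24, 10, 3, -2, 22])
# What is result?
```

Recursive max over [24, 10, 3, -2, 22] = 24

Answer: 24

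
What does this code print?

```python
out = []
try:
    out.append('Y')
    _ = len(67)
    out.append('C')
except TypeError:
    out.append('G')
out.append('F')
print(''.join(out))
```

Execution trace: 'Y' (try body) → 'G' (except TypeError) → 'F' (after the try/except). Output: YGF

Answer: YGF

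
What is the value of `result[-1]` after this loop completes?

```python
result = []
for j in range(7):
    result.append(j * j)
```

Last element of squares 0 to 6
`result` takes the values: [] → [0] → [0, 1] → [0, 1, 4] → [0, 1, 4, 9] → [0, 1, 4, 9, 16] → [0, 1, 4, 9, 16, 25] → [0, 1, 4, 9, 16, 25, 36]
So `result[-1]` = 36

Answer: 36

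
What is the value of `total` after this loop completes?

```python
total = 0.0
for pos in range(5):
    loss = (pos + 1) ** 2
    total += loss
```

Sum of squared losses 1² + 2² + ... + 5²
`total` takes the values: 0.0 → 1.0 → 5.0 → 14.0 → 30.0 → 55.0

Answer: 55.0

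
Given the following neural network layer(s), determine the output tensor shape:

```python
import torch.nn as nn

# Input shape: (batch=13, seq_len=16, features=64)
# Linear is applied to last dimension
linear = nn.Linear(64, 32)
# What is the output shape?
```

Input: (13, 16, 64) -> Output: (13, 16, 32)

Answer: (13, 16, 32)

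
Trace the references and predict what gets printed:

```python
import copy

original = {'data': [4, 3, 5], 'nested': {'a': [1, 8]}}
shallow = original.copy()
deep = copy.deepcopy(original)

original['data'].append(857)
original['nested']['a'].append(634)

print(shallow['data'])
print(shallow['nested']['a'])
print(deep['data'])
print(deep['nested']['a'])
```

Key concept: comparing shallow vs deep copy.
Step by step:
`original = {'data': [4, 3, 5], 'nested': {'a': [1, 8]}}` → original = {'data': [4, 3, 5], 'nested': {'a': [1, 8]}}
`shallow = original.copy()` → shallow = {'data': [4, 3, 5], 'nested': {'a': [1, 8]}}
`deep = copy.deepcopy(original)` → deep = {'data': [4, 3, 5], 'nested': {'a': [1, 8]}}
`original['data'].append(857)` → original = {'data': [4, 3, 5, 857], 'nested': {'a': [1, 8]}}; shallow = {'data': [4, 3, 5, 857], 'nested': {'a': [1, 8]}}
`original['nested']['a'].append(634)` → original = {'data': [4, 3, 5, 857], 'nested': {'a': [1, 8, 634]}}; shallow = {'data': [4, 3, 5, 857], 'nested': {'a': [1, 8, 634]}}
`print(shallow['data'])` → prints [4, 3, 5, 857]
`print(shallow['nested']['a'])` → prints [1, 8, 634]
`print(deep['data'])` → prints [4, 3, 5]
`print(deep['nested']['a'])` → prints [1, 8]

Answer:
[4, 3, 5, 857]
[1, 8, 634]
[4, 3, 5]
[1, 8]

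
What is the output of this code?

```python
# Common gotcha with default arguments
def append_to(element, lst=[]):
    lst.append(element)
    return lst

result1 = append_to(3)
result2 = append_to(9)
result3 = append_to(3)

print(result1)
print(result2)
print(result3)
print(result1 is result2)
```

Key concept: mutable default argument gotcha.
Step by step:
`result1 = append_to(3)` → result1 = [3]
`result2 = append_to(9)` → result1 = [3, 9] (same object as result2); result2 = [3, 9] (same object as result1)
`result3 = append_to(3)` → result1 = [3, 9, 3] (same object as result2, result3); result2 = [3, 9, 3] (same object as result1, result3); result3 = [3, 9, 3] (same object as result1, result2)
`print(result1)` → prints [3, 9, 3]
`print(result2)` → prints [3, 9, 3]
`print(result3)` → prints [3, 9, 3]
`print(result1 is result2)` → prints True

Answer:
[3, 9, 3]
[3, 9, 3]
[3, 9, 3]
True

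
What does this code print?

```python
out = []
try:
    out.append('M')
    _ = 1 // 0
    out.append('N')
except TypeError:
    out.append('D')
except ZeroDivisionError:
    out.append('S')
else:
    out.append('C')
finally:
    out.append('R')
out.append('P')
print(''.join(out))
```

Execution trace: 'M' (try body) → 'S' (except ZeroDivisionError) → 'R' (finally) → 'P' (after the try/except). Output: MSRP

Answer: MSRP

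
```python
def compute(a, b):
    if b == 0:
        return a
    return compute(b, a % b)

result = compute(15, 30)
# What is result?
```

compute(15, 30) -> compute(30, 15) -> compute(15, 0) -> 15

Answer: 15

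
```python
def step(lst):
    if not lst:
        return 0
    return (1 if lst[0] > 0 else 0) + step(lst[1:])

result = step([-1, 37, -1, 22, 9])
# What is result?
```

Count of positive elements in [-1, 37, -1, 22, 9] = 3

Answer: 3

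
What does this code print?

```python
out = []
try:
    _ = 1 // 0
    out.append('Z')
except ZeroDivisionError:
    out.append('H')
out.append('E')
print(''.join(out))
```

Execution trace: 'H' (except ZeroDivisionError) → 'E' (after the try/except). Output: HE

Answer: HE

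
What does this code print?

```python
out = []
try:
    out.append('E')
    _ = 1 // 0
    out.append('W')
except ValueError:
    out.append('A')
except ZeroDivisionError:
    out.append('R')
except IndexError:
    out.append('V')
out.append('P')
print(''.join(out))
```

Execution trace: 'E' (try body) → 'R' (except ZeroDivisionError) → 'P' (after the try/except). Output: ERP

Answer: ERP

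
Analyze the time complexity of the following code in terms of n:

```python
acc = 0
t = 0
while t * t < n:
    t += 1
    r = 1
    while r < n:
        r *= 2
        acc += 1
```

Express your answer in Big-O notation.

Each loop level contributes: √n × log n. Multiplying the contributions gives O(√n log n).

Answer: O(√n log n)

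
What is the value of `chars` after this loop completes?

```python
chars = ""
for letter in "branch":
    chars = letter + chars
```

Reverse 'branch'
`chars` takes the values: "" → "b" → "rb" → "arb" → "narb" → "cnarb" → "hcnarb"

Answer: "hcnarb"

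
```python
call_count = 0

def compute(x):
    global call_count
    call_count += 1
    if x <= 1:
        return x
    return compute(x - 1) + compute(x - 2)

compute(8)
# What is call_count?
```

Calls(x) = 1 + Calls(x-1) + Calls(x-2); Calls(0)=Calls(1)=1. For x=8 this gives 67.

Answer: 67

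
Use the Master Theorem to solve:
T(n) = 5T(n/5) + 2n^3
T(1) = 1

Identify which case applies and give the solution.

a=5, b=5, f(n)=2n^3. log_5(5) = 1. Since c=3 > 1 and the regularity condition holds (5(n/5)^3 = (5/5^3)n^3 with 5/5^3 < 1), Case 3 applies: T(n) = Θ(f(n)) = O(n^3).

Answer: O(n^3) - Case 3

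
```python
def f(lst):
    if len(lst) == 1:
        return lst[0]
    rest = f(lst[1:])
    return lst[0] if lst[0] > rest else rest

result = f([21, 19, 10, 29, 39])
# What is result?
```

Recursive max over [21, 19, 10, 29, 39] = 39

Answer: 39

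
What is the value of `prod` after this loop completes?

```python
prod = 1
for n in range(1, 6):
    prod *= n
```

5! = 120
`prod` takes the values: 1 → 2 → 6 → 24 → 120

Answer: 120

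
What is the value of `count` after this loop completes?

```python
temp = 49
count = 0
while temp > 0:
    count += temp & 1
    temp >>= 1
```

Count set bits in 49 (binary: 0b110001)
`count` takes the values: 0 → 1 → 2 → 3

Answer: 3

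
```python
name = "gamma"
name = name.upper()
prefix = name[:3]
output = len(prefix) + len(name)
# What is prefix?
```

Trace:
`name = "gamma"` → name = 'gamma'
`name = name.upper()` → name = 'GAMMA'
`prefix = name[:3]` → prefix = 'GAM'
`output = len(prefix) + len(name)` → output = 8
So prefix = 'GAM'

Answer: 'GAM'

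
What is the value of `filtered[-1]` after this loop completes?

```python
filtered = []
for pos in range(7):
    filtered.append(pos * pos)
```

Last element of squares 0 to 6
`filtered` takes the values: [] → [0] → [0, 1] → [0, 1, 4] → [0, 1, 4, 9] → [0, 1, 4, 9, 16] → [0, 1, 4, 9, 16, 25] → [0, 1, 4, 9, 16, 25, 36]
So `filtered[-1]` = 36

Answer: 36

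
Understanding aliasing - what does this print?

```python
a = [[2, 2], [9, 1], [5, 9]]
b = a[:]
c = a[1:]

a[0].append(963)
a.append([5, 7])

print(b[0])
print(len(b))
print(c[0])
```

Key concept: slice with nested mutation.
Step by step:
`a = [[2, 2], [9, 1], [5, 9]]` → a = [[2, 2], [9, 1], [5, 9]]
`b = a[:]` → b = [[2, 2], [9, 1], [5, 9]]
`c = a[1:]` → c = [[9, 1], [5, 9]]
`a[0].append(963)` → a = [[2, 2, 963], [9, 1], [5, 9]]; b = [[2, 2, 963], [9, 1], [5, 9]]
`a.append([5, 7])` → a = [[2, 2, 963], [9, 1], [5, 9], [5, 7]]
`print(b[0])` → prints [2, 2, 963]
`print(len(b))` → prints 3
`print(c[0])` → prints [9, 1]

Answer:
[2, 2, 963]
3
[9, 1]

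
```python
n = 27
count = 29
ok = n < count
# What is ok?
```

Trace:
`n = 27` → n = 27
`count = 29` → count = 29
`ok = n < count` → ok = True
So ok = True

Answer: True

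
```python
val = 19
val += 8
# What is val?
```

Trace:
`val = 19` → val = 19
`val += 8` → val = 27
So val = 27

Answer: 27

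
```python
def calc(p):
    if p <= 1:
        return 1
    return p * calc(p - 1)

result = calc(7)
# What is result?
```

calc(7) = 7 * 6 * 5 * 4 * 3 * 2 * 1 = 5040

Answer: 5040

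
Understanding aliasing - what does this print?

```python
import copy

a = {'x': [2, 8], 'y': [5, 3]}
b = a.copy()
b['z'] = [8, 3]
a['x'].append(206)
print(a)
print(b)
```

Key concept: shallow copy of dict with mutable values.
Step by step:
`a = {'x': [2, 8], 'y': [5, 3]}` → a = {'x': [2, 8], 'y': [5, 3]}
`b = a.copy()` → b = {'x': [2, 8], 'y': [5, 3]}
`b['z'] = [8, 3]` → b = {'x': [2, 8], 'y': [5, 3], 'z': [8, 3]}
`a['x'].append(206)` → a = {'x': [2, 8, 206], 'y': [5, 3]}; b = {'x': [2, 8, 206], 'y': [5, 3], 'z': [8, 3]}
`print(a)` → prints {'x': [2, 8, 206], 'y': [5, 3]}
`print(b)` → prints {'x': [2, 8, 206], 'y': [5, 3], 'z': [8, 3]}

Answer:
{'x': [2, 8, 206], 'y': [5, 3]}
{'x': [2, 8, 206], 'y': [5, 3], 'z': [8, 3]}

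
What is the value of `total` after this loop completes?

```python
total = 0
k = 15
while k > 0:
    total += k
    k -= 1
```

Sum 15 down to 1
`total` takes the values: 0 → 15 → 29 → 42 → 54 → 65 → 75 → 84 → 92 → 99 → 105 → 110 → 114 → 117 → 119 → 120

Answer: 120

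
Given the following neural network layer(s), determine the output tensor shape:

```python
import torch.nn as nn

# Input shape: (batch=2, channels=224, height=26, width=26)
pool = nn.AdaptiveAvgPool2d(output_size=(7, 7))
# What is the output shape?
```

Input: (2, 224, 26, 26) -> Output: (2, 224, 7, 7)

Answer: (2, 224, 7, 7)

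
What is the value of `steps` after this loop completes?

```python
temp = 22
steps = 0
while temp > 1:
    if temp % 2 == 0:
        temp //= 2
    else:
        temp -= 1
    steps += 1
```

Steps to reduce 22 to 1
`steps` takes the values: 0 → 1 → 2 → 3 → 4 → 5 → 6

Answer: 6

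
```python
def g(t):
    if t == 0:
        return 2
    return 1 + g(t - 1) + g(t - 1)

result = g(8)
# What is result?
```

g(t) = 1 + 2·g(t-1), g(0)=2. Closed form: (2+1)·2^8 - 1 = 767.

Answer: 767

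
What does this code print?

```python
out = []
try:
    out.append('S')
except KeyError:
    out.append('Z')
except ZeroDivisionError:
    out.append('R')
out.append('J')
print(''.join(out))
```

Execution trace: 'S' (try body, no exception) → 'J' (after the try/except). Output: SJ

Answer: SJ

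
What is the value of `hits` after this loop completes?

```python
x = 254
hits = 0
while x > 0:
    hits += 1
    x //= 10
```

Count digits by repeated division by 10
`hits` takes the values: 0 → 1 → 2 → 3

Answer: 3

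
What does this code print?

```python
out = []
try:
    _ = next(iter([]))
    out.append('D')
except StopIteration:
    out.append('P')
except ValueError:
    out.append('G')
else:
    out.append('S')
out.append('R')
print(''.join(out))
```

Execution trace: 'P' (except StopIteration) → 'R' (after the try/except). Output: PR

Answer: PR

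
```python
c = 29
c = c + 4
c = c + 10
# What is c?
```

Trace:
`c = 29` → c = 29
`c = c + 4` → c = 33
`c = c + 10` → c = 43
So c = 43

Answer: 43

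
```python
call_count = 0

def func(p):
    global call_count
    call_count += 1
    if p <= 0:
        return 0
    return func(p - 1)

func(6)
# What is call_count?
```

Linear recursion stepping by 1: 7 calls from p=6 down to ≤0.

Answer: 7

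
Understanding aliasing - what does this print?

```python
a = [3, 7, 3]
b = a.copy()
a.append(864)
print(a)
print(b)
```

Key concept: list.copy() creates independent copy.
Step by step:
`a = [3, 7, 3]` → a = [3, 7, 3]
`b = a.copy()` → b = [3, 7, 3]
`a.append(864)` → a = [3, 7, 3, 864]
`print(a)` → prints [3, 7, 3, 864]
`print(b)` → prints [3, 7, 3]

Answer:
[3, 7, 3, 864]
[3, 7, 3]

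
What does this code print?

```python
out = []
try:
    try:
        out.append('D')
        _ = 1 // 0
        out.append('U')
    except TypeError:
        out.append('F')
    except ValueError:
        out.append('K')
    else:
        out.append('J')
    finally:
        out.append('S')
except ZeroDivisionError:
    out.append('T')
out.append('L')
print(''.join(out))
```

Execution trace: 'D' (inner try body) → 'S' (inner finally) → 'T' (outer except ZeroDivisionError) → 'L' (after the try/except). Output: DSTL

Answer: DSTL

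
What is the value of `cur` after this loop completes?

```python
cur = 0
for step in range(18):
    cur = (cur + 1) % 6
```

Increment mod 6, 18 times = 0
`cur` takes the values: 0 → 1 → 2 → 3 → 4 → 5 → 0 → 1 → 2 → 3 → 4 → 5 → 0 → 1 → 2 → 3 → 4 → 5 → 0

Answer: 0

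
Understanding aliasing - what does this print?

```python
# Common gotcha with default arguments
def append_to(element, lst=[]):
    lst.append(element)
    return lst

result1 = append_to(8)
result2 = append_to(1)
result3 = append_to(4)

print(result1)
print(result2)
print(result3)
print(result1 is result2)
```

Key concept: mutable default argument gotcha.
Step by step:
`result1 = append_to(8)` → result1 = [8]
`result2 = append_to(1)` → result1 = [8, 1] (same object as result2); result2 = [8, 1] (same object as result1)
`result3 = append_to(4)` → result1 = [8, 1, 4] (same object as result2, result3); result2 = [8, 1, 4] (same object as result1, result3); result3 = [8, 1, 4] (same object as result1, result2)
`print(result1)` → prints [8, 1, 4]
`print(result2)` → prints [8, 1, 4]
`print(result3)` → prints [8, 1, 4]
`print(result1 is result2)` → prints True

Answer:
[8, 1, 4]
[8, 1, 4]
[8, 1, 4]
True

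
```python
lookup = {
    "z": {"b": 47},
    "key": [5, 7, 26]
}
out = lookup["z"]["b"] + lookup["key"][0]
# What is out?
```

Trace:
`lookup = { ...` → lookup = {'z': {'b': 47}, 'key': [5, 7, 26]}
`out = lookup["z"]["b"] + lookup["key"][0]` → out = 52
So out = 52

Answer: 52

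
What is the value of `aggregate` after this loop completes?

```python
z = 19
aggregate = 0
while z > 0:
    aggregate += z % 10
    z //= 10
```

Sum digits of 19
`aggregate` takes the values: 0 → 9 → 10

Answer: 10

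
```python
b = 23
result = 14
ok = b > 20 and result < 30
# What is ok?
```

Trace:
`b = 23` → b = 23
`result = 14` → result = 14
`ok = b > 20 and result < 30` → ok = True
So ok = True

Answer: True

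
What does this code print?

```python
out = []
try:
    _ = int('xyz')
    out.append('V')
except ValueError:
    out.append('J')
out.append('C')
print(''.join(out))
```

Execution trace: 'J' (except ValueError) → 'C' (after the try/except). Output: JC

Answer: JC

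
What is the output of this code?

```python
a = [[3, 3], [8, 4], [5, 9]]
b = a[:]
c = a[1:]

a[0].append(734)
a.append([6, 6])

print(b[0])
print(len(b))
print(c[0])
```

Key concept: slice with nested mutation.
Step by step:
`a = [[3, 3], [8, 4], [5, 9]]` → a = [[3, 3], [8, 4], [5, 9]]
`b = a[:]` → b = [[3, 3], [8, 4], [5, 9]]
`c = a[1:]` → c = [[8, 4], [5, 9]]
`a[0].append(734)` → a = [[3, 3, 734], [8, 4], [5, 9]]; b = [[3, 3, 734], [8, 4], [5, 9]]
`a.append([6, 6])` → a = [[3, 3, 734], [8, 4], [5, 9], [6, 6]]
`print(b[0])` → prints [3, 3, 734]
`print(len(b))` → prints 3
`print(c[0])` → prints [8, 4]

Answer:
[3, 3, 734]
3
[8, 4]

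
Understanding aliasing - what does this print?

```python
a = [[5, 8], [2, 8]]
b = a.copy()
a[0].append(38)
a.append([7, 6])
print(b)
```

Key concept: shallow copy with nested lists.
Step by step:
`a = [[5, 8], [2, 8]]` → a = [[5, 8], [2, 8]]
`b = a.copy()` → b = [[5, 8], [2, 8]]
`a[0].append(38)` → a = [[5, 8, 38], [2, 8]]; b = [[5, 8, 38], [2, 8]]
`a.append([7, 6])` → a = [[5, 8, 38], [2, 8], [7, 6]]
`print(b)` → prints [[5, 8, 38], [2, 8]]

Answer: [[5, 8, 38], [2, 8]]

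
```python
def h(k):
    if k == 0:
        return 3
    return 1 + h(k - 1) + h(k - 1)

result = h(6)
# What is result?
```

h(k) = 1 + 2·h(k-1), h(0)=3. Closed form: (3+1)·2^6 - 1 = 255.

Answer: 255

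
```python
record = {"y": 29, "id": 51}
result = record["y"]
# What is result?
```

Trace:
`record = {"y": 29, "id": 51}` → record = {'y': 29, 'id': 51}
`result = record["y"]` → result = 29
So result = 29

Answer: 29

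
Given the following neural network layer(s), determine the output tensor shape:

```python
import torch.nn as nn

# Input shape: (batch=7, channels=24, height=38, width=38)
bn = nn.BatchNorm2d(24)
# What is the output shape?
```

Input: (7, 24, 38, 38) -> Output: (7, 24, 38, 38)

Answer: (7, 24, 38, 38)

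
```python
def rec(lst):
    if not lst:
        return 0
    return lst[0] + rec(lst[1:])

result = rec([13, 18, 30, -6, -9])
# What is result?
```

13 + 18 + 30 + (-6) + (-9) + 0 = 46

Answer: 46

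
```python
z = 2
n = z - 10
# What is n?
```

Trace:
`z = 2` → z = 2
`n = z - 10` → n = -8
So n = -8

Answer: -8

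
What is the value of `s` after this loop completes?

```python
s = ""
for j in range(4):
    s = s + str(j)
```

Concatenate digits 0 to 3
`s` takes the values: "" → "0" → "01" → "012" → "0123"

Answer: "0123"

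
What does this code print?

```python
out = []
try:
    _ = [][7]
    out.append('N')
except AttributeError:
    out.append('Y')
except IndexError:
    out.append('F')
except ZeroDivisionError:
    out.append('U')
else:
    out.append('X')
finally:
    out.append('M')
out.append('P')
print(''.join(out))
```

Execution trace: 'F' (except IndexError) → 'M' (finally) → 'P' (after the try/except). Output: FMP

Answer: FMP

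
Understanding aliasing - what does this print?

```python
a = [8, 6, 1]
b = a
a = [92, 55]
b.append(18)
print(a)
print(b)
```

Key concept: rebinding vs mutation: a is rebound to a new list, b still points at the original.
Step by step:
`a = [8, 6, 1]` → a = [8, 6, 1]
`b = a` → b = [8, 6, 1] (same object as a)
`a = [92, 55]` → a = [92, 55]
`b.append(18)` → b = [8, 6, 1, 18]
`print(a)` → prints [92, 55]
`print(b)` → prints [8, 6, 1, 18]

Answer:
[92, 55]
[8, 6, 1, 18]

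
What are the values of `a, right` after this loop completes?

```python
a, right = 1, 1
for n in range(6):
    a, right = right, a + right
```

Fibonacci: after 6 iterations
`a, right` takes the values: (1, 1) → (1, 2) → (2, 3) → (3, 5) → (5, 8) → (8, 13) → (13, 21)

Answer: 13, 21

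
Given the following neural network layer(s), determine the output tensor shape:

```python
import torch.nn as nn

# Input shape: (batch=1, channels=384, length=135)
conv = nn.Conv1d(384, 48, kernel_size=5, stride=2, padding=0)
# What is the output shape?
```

Input: (1, 384, 135) -> Output: (1, 48, 66)

Answer: (1, 48, 66)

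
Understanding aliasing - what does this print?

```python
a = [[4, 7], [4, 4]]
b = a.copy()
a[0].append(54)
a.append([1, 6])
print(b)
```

Key concept: shallow copy with nested lists.
Step by step:
`a = [[4, 7], [4, 4]]` → a = [[4, 7], [4, 4]]
`b = a.copy()` → b = [[4, 7], [4, 4]]
`a[0].append(54)` → a = [[4, 7, 54], [4, 4]]; b = [[4, 7, 54], [4, 4]]
`a.append([1, 6])` → a = [[4, 7, 54], [4, 4], [1, 6]]
`print(b)` → prints [[4, 7, 54], [4, 4]]

Answer: [[4, 7, 54], [4, 4]]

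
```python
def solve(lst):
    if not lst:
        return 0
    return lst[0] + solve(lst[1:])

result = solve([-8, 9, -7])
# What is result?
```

(-8) + 9 + (-7) + 0 = -6

Answer: -6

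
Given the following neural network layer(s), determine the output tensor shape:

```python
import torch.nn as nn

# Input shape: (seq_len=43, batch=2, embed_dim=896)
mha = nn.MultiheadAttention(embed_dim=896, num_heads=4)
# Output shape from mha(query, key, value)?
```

Input: (43, 2, 896) -> Output: (43, 2, 896)

Answer: (43, 2, 896)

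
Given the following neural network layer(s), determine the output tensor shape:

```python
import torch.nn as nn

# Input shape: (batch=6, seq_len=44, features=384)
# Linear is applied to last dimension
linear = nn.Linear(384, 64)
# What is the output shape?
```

Input: (6, 44, 384) -> Output: (6, 44, 64)

Answer: (6, 44, 64)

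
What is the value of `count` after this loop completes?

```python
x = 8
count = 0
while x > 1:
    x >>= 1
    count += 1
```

Count right shifts until 1
`count` takes the values: 0 → 1 → 2 → 3

Answer: 3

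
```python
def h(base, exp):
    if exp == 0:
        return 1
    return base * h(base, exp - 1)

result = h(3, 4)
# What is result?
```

h(3, 4) = 3 * 3 * 3 * 3 = 81

Answer: 81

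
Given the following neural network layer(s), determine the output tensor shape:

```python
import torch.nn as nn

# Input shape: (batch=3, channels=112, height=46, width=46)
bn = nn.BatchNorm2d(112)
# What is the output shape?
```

Input: (3, 112, 46, 46) -> Output: (3, 112, 46, 46)

Answer: (3, 112, 46, 46)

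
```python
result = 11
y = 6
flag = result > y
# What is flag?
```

Trace:
`result = 11` → result = 11
`y = 6` → y = 6
`flag = result > y` → flag = True
So flag = True

Answer: True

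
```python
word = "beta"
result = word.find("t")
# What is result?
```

Trace:
`word = "beta"` → word = 'beta'
`result = word.find("t")` → result = 2
So result = 2

Answer: 2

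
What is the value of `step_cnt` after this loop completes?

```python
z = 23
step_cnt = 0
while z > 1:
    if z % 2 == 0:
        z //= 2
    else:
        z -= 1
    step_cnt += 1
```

Steps to reduce 23 to 1
`step_cnt` takes the values: 0 → 1 → 2 → 3 → 4 → 5 → 6 → 7

Answer: 7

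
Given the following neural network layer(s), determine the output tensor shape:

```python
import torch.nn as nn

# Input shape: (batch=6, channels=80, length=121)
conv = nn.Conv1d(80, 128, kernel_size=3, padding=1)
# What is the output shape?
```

Input: (6, 80, 121) -> Output: (6, 128, 121)

Answer: (6, 128, 121)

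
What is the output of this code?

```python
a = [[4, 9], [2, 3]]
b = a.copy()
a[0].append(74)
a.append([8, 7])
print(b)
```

Key concept: shallow copy with nested lists.
Step by step:
`a = [[4, 9], [2, 3]]` → a = [[4, 9], [2, 3]]
`b = a.copy()` → b = [[4, 9], [2, 3]]
`a[0].append(74)` → a = [[4, 9, 74], [2, 3]]; b = [[4, 9, 74], [2, 3]]
`a.append([8, 7])` → a = [[4, 9, 74], [2, 3], [8, 7]]
`print(b)` → prints [[4, 9, 74], [2, 3]]

Answer: [[4, 9, 74], [2, 3]]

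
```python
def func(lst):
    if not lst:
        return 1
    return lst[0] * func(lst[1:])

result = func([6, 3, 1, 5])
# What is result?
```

Product over [6, 3, 1, 5] = 6 * 3 * 1 * 5 = 90

Answer: 90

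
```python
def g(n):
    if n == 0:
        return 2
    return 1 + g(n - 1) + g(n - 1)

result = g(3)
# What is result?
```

g(n) = 1 + 2·g(n-1), g(0)=2. Closed form: (2+1)·2^3 - 1 = 23.

Answer: 23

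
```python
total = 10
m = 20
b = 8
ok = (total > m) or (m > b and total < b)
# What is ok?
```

Trace:
`total = 10` → total = 10
`m = 20` → m = 20
`b = 8` → b = 8
`ok = (total > m) or (m > b and total < b)` → ok = False
So ok = False

Answer: False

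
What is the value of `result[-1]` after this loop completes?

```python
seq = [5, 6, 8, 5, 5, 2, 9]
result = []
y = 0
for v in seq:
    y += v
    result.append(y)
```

Cumulative sum ends at 40
`result` takes the values: [] → [5] → [5, 11] → [5, 11, 19] → [5, 11, 19, 24] → [5, 11, 19, 24, 29] → [5, 11, 19, 24, 29, 31] → [5, 11, 19, 24, 29, 31, 40]
So `result[-1]` = 40

Answer: 40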